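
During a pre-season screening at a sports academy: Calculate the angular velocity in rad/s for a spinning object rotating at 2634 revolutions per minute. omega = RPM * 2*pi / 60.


omega = RPM * 2*pi / 60
= 2634 * 6.28318531 / 60
= 275.832 rad/s

275.832 rad/s


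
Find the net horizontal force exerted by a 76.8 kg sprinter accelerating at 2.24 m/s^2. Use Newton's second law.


Newton's second law: F = m * a
F = 76.8 * 2.24 = 172.03 N

172.03 N


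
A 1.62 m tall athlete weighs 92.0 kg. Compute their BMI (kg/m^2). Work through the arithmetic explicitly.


height^2 = 2.6244 m^2
BMI = 92.0 / 2.6244 = 35.06 kg/m^2

35.06 kg/m^2


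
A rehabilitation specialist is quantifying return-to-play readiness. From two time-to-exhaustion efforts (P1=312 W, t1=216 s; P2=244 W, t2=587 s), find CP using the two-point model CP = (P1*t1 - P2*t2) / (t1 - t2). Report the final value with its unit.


Work in trial 1 = 67392 J
Work in trial 2 = 143228 J
Delta work = -75836 J
Delta time = -371 s
CP = -75836 / -371 = 204.41 W

204.41 W


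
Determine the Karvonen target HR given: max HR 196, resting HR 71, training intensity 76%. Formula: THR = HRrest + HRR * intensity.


HRR = HRmax - HRrest = 196 - 71 = 125
THR = 71 + 125 * 0.76
= 166.0 bpm

166.0 bpm


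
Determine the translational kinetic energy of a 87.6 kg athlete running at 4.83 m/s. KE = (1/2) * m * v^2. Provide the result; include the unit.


KE = 0.5 * m * v^2
= 0.5 * 87.6 * 4.83^2
= 0.5 * 87.6 * 23.3289
= 1021.81 J

1021.81 J


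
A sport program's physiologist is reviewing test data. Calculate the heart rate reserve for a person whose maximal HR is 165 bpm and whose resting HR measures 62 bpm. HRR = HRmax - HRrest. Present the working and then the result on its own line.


HRmax = 165 bpm
HRrest = 62 bpm
HRR = 165 - 62 = 103 bpm

103 bpm


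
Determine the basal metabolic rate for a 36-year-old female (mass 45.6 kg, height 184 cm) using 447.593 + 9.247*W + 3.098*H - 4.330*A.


BMR = 447.593 + 9.247*45.6 + 3.098*184 - 4.330*36
= 1283.41 kcal/day

1283.41 kcal/day


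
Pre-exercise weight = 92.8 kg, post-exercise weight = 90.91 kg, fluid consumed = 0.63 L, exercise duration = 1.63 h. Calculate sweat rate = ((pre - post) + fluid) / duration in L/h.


Weight loss = 92.8 - 90.91 = 1.89 kg (approx L)
Total sweat = 1.89 + 0.63 = 2.52 L
Sweat rate = 2.52 / 1.63 = 1.546 L/h

1.546 L/h


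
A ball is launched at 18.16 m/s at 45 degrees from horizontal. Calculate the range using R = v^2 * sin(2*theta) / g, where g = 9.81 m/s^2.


sin(2 * 45) = sin(90) = 1.0
v^2 = 18.16^2 = 329.7856
R = 329.7856 * 1.0 / 9.81
= 33.617 m

33.617 m


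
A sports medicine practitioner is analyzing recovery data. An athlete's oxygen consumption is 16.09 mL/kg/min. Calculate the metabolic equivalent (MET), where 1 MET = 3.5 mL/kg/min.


MET = VO2 / 3.5
= 16.09 / 3.5
= 4.6 METs

4.6 METs


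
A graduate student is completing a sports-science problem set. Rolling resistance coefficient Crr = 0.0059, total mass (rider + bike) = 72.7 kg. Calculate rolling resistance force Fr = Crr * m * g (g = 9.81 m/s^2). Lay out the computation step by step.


Fr = Crr * m * g
= 0.0059 * 72.7 * 9.81
= 4.208 N

4.208 N


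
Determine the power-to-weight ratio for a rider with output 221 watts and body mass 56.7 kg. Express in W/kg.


P/W = 221 / 56.7 = 3.898 W/kg

3.898 W/kg


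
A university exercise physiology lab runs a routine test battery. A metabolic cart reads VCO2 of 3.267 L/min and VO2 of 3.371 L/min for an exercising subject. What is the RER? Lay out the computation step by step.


RER = VCO2 / VO2 = 3.267 / 3.371 = 0.9691

0.9691


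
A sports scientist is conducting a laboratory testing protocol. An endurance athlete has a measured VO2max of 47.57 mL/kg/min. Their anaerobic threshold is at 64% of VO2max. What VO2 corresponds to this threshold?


Anaerobic threshold VO2 = VO2max * 64%
= 47.57 * 0.64
= 30.44 mL/kg/min

30.44 mL/kg/min


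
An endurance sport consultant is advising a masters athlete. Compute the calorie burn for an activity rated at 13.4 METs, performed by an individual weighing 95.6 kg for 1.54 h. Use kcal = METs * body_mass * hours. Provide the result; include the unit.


Product of METs and mass = 13.4 * 95.6 = 1281.04
Total kcal = 1281.04 * 1.54 = 1972.8 kcal

1972.8 kcal


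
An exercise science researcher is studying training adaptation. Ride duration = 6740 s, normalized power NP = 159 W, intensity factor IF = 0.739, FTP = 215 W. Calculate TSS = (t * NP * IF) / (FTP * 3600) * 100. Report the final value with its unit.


Numerator = 6740 * 159 * 0.739 = 791956.74
Denominator = 215 * 3600 = 774000
TSS = 791956.74 / 774000 * 100
= 102.32

102.32 TSS


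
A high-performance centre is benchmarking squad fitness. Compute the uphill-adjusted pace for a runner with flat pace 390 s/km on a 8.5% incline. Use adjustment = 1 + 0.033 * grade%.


Adjustment factor = 1 + 0.033 * 8.5 = 1.2805
Grade-adjusted pace = 390 * 1.2805 = 499.4 s/km

499.4 s/km


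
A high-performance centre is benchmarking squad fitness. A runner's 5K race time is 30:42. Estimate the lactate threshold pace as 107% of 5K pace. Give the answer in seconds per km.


Total race time = 30*60 + 42 = 1842 seconds
5K pace = 1842 / 5 = 368.4 sec/km
LT pace = 368.4 * 1.07 = 394.19 sec/km

394.19 s/km


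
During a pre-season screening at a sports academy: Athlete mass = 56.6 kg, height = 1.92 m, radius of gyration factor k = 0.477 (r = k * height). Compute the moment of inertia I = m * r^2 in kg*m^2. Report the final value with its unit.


r = k * height = 0.477 * 1.92 = 0.91584 m
r^2 = 0.91584^2 = 0.838763
I = 56.6 * 0.838763 = 47.474 kg*m^2

47.474 kg*m^2


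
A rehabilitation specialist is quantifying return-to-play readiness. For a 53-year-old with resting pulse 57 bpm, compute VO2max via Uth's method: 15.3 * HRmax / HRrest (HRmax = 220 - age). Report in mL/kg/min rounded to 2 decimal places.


Step 1: HRmax = 220 - 53 = 167 bpm
Step 2: Ratio = 167 / 57 = 2.9298
Step 3: VO2max = 15.3 * 2.9298 = 44.83 mL/kg/min

44.83 mL/kg/min


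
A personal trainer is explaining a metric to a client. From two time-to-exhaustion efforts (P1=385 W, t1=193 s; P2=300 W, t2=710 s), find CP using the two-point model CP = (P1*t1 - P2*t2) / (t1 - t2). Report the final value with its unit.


Work in trial 1 = 74305 J
Work in trial 2 = 213000 J
Delta work = -138695 J
Delta time = -517 s
CP = -138695 / -517 = 268.27 W

268.27 W


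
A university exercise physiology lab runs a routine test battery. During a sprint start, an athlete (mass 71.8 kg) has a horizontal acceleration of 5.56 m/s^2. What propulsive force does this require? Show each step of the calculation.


Propulsive force = mass * acceleration
= 71.8 kg * 5.56 m/s^2
= 399.21 N

399.21 N


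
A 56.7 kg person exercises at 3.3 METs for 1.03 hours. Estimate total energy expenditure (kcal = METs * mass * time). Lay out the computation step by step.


Energy = METs * mass(kg) * time(h)
= 3.3 * 56.7 * 1.03
= 192.72 kcal

192.72 kcal


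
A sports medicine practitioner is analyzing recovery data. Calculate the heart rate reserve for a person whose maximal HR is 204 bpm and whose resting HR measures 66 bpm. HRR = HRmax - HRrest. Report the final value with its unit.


HRmax = 204 bpm
HRrest = 66 bpm
HRR = 204 - 66 = 138 bpm

138 bpm


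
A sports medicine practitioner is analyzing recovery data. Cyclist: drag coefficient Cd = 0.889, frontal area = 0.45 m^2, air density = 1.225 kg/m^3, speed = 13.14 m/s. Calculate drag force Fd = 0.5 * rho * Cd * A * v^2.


v^2 = 13.14^2 = 172.6596
Fd = 0.5 * 1.225 * 0.889 * 0.45 * 172.6596
= 42.307 N

42.307 N


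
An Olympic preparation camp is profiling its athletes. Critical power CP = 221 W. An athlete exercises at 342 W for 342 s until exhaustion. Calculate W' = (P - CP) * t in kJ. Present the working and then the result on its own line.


P - CP = 342 - 221 = 121 W
W' = 121 * 342 = 41382 J
= 41382 / 1000 = 41.382 kJ

41.382 kJ


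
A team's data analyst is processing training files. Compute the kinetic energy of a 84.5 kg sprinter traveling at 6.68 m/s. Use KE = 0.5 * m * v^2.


Velocity squared = 44.6224
KE = 0.5 * 84.5 * 44.6224 = 1885.3 J

1885.3 J


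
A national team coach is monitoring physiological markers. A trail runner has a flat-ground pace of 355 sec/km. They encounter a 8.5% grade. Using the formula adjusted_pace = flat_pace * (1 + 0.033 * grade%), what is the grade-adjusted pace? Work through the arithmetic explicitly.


Grade factor = 1 + 0.033 * 8.5 = 1.2805
Adjusted = 355 * 1.2805 = 454.58 sec/km

454.58 s/km


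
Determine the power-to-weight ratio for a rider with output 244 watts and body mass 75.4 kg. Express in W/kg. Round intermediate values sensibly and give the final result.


P/W = 244 / 75.4 = 3.236 W/kg

3.236 W/kg


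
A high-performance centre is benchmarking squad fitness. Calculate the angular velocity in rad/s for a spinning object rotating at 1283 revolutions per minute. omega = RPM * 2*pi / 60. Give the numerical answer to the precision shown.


omega = RPM * 2*pi / 60
= 1283 * 6.28318531 / 60
= 134.355 rad/s

134.355 rad/s


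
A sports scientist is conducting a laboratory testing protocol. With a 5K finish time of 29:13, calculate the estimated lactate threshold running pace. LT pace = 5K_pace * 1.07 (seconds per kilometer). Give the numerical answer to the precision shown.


Race duration = 1753 s for 5 km
Average pace = 1753 / 5 = 350.6 s/km
LT pace = 350.6 * 1.07
= 375.14 s/km

375.14 s/km


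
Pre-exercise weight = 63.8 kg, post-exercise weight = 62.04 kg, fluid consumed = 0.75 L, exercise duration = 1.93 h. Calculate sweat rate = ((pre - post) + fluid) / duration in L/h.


Weight loss = 63.8 - 62.04 = 1.76 kg (approx L)
Total sweat = 1.76 + 0.75 = 2.51 L
Sweat rate = 2.51 / 1.93 = 1.301 L/h

1.301 L/h


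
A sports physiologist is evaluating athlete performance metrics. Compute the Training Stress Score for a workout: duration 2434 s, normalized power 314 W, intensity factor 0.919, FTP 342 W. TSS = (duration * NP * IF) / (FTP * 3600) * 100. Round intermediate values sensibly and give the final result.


Product = 2434 * 314 * 0.919 = 702369.644
Base = 342 * 3600 = 1231200
TSS = 702369.644 / 1231200 * 100 = 57.05

57.05 TSS


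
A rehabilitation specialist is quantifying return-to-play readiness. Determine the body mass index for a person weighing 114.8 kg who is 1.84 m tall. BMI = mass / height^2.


BMI = mass / height^2
= 114.8 / 1.84^2
= 114.8 / 3.3856
= 33.91 kg/m^2

33.91 kg/m^2


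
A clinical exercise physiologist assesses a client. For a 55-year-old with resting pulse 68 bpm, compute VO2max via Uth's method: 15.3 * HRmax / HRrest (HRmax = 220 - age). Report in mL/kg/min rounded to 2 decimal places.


Step 1: HRmax = 220 - 55 = 165 bpm
Step 2: Ratio = 165 / 68 = 2.4265
Step 3: VO2max = 15.3 * 2.4265 = 37.13 mL/kg/min

37.13 mL/kg/min


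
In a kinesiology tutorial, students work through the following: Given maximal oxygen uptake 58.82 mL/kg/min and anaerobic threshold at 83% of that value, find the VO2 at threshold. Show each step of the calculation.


Percentage as decimal = 0.83
VO2 at AT = 58.82 * 0.83 = 48.82 mL/kg/min

48.82 mL/kg/min


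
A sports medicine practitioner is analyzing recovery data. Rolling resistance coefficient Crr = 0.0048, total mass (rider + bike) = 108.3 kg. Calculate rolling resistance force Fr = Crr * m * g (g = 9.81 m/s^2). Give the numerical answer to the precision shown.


Fr = Crr * m * g
= 0.0048 * 108.3 * 9.81
= 5.1 N

5.1 N


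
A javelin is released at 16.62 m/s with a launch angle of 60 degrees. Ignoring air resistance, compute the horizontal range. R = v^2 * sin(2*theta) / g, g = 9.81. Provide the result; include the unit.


Launch speed squared = 276.2244
sin(2 * 60 deg) = 0.866025
Range = 276.2244 * 0.866025 / 9.81
= 24.385 m

24.385 m


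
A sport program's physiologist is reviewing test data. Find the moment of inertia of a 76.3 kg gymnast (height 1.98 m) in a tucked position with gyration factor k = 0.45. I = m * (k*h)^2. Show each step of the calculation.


Radius of gyration = 0.45 * 1.98 = 0.891 m
I = 76.3 * 0.891^2
= 76.3 * 0.793881
= 60.573 kg*m^2

60.573 kg*m^2


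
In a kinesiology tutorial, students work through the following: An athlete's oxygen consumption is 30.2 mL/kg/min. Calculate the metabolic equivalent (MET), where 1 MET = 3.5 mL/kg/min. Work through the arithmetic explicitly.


MET = VO2 / 3.5
= 30.2 / 3.5
= 8.63 METs

8.63 METs


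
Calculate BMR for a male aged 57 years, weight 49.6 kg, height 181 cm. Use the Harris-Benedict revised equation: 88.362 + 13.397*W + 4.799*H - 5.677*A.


Substituting values:
W term = 13.397 * 49.6 = 664.4912
H term = 4.799 * 181 = 868.619
A term = 5.677 * 57 = 323.589
BMR = 1297.88 kcal/day

1297.88 kcal/day


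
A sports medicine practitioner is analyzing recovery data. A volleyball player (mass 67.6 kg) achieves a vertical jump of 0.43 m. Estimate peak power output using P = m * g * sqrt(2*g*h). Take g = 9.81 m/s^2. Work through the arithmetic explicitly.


2 * g * h = 2 * 9.81 * 0.43 = 8.4366
sqrt(8.4366) = 2.904583 m/s
P = 67.6 * 9.81 * 2.904583 = 1926.19 W

1926.19 W


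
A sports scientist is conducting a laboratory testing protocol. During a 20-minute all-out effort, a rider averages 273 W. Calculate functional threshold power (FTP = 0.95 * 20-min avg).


FTP = 0.95 * 273
= 259.35 W

259.35 W


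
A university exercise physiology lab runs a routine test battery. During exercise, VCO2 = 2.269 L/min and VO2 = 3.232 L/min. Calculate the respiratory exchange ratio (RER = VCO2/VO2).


RER = VCO2 / VO2
= 2.269 / 3.232
= 0.702

0.702


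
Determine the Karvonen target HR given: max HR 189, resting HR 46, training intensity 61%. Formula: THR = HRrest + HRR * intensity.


HRR = HRmax - HRrest = 189 - 46 = 143
THR = 46 + 143 * 0.61
= 133.23 bpm

133.23 bpm


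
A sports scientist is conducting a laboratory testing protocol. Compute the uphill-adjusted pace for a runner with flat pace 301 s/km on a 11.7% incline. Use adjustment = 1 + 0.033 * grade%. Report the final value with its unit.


Adjustment factor = 1 + 0.033 * 11.7 = 1.3861
Grade-adjusted pace = 301 * 1.3861 = 417.22 s/km

417.22 s/km


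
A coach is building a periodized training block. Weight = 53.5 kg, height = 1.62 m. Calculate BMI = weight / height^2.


height^2 = 1.62^2 = 2.6244
BMI = 53.5 / 2.6244 = 20.39 kg/m^2

20.39 kg/m^2


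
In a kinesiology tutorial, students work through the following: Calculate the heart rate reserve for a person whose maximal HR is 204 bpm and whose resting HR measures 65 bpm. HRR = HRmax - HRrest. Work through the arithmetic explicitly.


HRmax = 204 bpm
HRrest = 65 bpm
HRR = 204 - 65 = 139 bpm

139 bpm


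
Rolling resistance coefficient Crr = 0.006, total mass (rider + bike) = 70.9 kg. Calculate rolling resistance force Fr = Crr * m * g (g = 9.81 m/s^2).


Fr = Crr * m * g
= 0.006 * 70.9 * 9.81
= 4.173 N

4.173 N


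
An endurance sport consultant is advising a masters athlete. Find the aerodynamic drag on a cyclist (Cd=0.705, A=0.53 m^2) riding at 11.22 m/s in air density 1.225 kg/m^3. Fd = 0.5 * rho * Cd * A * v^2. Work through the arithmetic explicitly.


Fd = 0.5 * 1.225 * 0.705 * 0.53 * 11.22^2
= 0.5 * 1.225 * 0.705 * 0.53 * 125.8884
= 28.811 N

28.811 N


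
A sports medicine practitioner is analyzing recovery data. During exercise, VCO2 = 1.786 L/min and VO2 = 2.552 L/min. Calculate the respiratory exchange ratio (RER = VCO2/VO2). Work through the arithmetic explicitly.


RER = VCO2 / VO2
= 1.786 / 2.552
= 0.6998

0.6998


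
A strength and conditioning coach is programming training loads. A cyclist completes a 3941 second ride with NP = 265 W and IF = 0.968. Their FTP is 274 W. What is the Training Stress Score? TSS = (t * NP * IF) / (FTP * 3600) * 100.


t * NP * IF = 3941 * 265 * 0.968 = 1010945.32
FTP * 3600 = 986400
TSS = (1010945.32 / 986400) * 100 = 102.49

102.49 TSS


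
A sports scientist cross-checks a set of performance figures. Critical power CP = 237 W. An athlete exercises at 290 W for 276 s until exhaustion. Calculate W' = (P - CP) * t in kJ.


P - CP = 290 - 237 = 53 W
W' = 53 * 276 = 14628 J
= 14628 / 1000 = 14.628 kJ

14.628 kJ


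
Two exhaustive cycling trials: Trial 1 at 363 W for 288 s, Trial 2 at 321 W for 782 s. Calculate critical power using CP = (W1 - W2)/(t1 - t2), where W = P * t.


W1 = 363 * 288 = 104544 J
W2 = 321 * 782 = 251022 J
CP = (104544 - 251022) / (288 - 782)
= -146478 / -494
= 296.51 W

296.51 W


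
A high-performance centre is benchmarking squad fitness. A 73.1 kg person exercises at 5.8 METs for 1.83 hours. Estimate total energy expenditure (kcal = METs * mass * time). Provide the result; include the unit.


Energy = METs * mass(kg) * time(h)
= 5.8 * 73.1 * 1.83
= 775.88 kcal

775.88 kcal


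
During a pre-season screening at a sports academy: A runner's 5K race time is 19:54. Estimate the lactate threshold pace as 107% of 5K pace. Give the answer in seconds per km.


Total race time = 19*60 + 54 = 1194 seconds
5K pace = 1194 / 5 = 238.8 sec/km
LT pace = 238.8 * 1.07 = 255.52 sec/km

255.52 s/km


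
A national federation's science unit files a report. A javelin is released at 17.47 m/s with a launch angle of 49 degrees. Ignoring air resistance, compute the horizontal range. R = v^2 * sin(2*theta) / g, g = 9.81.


Launch speed squared = 305.2009
sin(2 * 49 deg) = 0.990268
Range = 305.2009 * 0.990268 / 9.81
= 30.808 m

30.808 m


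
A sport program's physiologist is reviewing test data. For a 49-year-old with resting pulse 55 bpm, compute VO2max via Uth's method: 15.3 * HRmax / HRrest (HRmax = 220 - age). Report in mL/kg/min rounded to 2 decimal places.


Step 1: HRmax = 220 - 49 = 171 bpm
Step 2: Ratio = 171 / 55 = 3.1091
Step 3: VO2max = 15.3 * 3.1091 = 47.57 mL/kg/min

47.57 mL/kg/min


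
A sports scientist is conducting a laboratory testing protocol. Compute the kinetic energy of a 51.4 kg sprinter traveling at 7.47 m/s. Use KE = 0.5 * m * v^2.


Velocity squared = 55.8009
KE = 0.5 * 51.4 * 55.8009 = 1434.08 J

1434.08 J


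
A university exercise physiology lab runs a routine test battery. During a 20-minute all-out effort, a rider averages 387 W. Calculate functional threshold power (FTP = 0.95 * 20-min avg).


FTP = 0.95 * 387
= 367.65 W

367.65 W


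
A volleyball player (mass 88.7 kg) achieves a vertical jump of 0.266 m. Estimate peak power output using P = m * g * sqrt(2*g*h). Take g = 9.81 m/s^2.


2 * g * h = 2 * 9.81 * 0.266 = 5.21892
sqrt(5.21892) = 2.284496 m/s
P = 88.7 * 9.81 * 2.284496 = 1987.85 W

1987.85 W


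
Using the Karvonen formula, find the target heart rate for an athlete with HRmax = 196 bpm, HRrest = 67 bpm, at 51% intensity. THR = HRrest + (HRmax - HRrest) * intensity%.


HRR = 196 - 67 = 129
THR = 67 + 129 * 0.51
= 67 + 65.79
= 132.79 bpm

132.79 bpm


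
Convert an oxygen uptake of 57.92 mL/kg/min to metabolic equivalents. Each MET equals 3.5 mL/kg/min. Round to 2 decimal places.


One MET = 3.5 mL/kg/min
Number of METs = 57.92 / 3.5
= 16.55 METs

16.55 METs


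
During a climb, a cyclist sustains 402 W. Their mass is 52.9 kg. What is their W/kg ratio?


Power-to-weight = 402 W / 52.9 kg
= 7.599 W/kg

7.599 W/kg


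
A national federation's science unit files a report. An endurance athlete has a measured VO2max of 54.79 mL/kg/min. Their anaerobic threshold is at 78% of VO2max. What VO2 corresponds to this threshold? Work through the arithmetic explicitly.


Anaerobic threshold VO2 = VO2max * 78%
= 54.79 * 0.78
= 42.74 mL/kg/min

42.74 mL/kg/min


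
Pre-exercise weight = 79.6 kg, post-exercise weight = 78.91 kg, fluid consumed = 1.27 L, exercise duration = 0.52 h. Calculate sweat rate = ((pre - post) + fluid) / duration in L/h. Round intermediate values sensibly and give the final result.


Weight loss = 79.6 - 78.91 = 0.69 kg (approx L)
Total sweat = 0.69 + 1.27 = 1.96 L
Sweat rate = 1.96 / 0.52 = 3.769 L/h

3.769 L/h


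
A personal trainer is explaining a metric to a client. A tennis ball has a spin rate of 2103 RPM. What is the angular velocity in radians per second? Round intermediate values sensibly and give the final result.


Convert RPM to rad/s: multiply by 2*pi and divide by 60
omega = 2103 * 2 * pi / 60
= 220.226 rad/s

220.226 rad/s


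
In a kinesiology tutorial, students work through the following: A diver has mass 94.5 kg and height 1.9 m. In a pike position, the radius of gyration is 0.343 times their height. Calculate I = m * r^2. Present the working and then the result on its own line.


r = 0.343 * 1.9 = 0.6517 m
I = m * r^2 = 94.5 * 0.424713 = 40.135 kg*m^2

40.135 kg*m^2


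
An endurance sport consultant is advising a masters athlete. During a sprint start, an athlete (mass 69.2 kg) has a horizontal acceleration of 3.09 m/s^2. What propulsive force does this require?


Propulsive force = mass * acceleration
= 69.2 kg * 3.09 m/s^2
= 213.83 N

213.83 N


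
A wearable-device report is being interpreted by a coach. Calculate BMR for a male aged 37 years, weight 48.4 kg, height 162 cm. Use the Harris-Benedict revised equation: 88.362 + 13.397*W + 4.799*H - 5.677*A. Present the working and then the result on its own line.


Substituting values:
W term = 13.397 * 48.4 = 648.4148
H term = 4.799 * 162 = 777.438
A term = 5.677 * 37 = 210.049
BMR = 1304.17 kcal/day

1304.17 kcal/day


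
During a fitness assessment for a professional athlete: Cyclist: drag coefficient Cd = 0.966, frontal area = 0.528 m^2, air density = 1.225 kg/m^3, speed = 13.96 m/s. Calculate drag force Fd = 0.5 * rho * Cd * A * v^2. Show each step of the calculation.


v^2 = 13.96^2 = 194.8816
Fd = 0.5 * 1.225 * 0.966 * 0.528 * 194.8816
= 60.882 N

60.882 N


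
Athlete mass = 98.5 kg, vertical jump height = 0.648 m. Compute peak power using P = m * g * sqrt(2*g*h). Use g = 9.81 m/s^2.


sqrt(2 * 9.81 * 0.648) = sqrt(12.71376) = 3.565636 m/s
P = 98.5 * 9.81 * 3.565636
= 3445.42 W

3445.42 W


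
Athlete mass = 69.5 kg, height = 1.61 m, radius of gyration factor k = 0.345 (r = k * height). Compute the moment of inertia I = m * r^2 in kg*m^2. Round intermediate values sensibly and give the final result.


r = k * height = 0.345 * 1.61 = 0.55545 m
r^2 = 0.55545^2 = 0.308525
I = 69.5 * 0.308525 = 21.442 kg*m^2

21.442 kg*m^2


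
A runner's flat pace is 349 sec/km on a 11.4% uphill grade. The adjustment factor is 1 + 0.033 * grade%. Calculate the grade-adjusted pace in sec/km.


Factor = 1 + 0.033 * 11.4 = 1.3762
Adjusted pace = 349 * 1.3762
= 480.29 sec/km

480.29 s/km


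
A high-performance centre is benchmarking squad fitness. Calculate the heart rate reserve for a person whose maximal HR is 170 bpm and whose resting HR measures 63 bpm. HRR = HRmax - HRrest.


HRmax = 170 bpm
HRrest = 63 bpm
HRR = 170 - 63 = 107 bpm

107 bpm


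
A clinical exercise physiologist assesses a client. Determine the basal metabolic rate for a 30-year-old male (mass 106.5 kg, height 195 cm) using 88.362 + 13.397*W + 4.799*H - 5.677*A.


BMR = 88.362 + 13.397*106.5 + 4.799*195 - 5.677*30
= 2280.64 kcal/day

2280.64 kcal/day


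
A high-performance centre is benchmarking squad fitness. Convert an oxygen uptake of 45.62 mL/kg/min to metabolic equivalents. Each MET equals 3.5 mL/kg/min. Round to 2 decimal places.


One MET = 3.5 mL/kg/min
Number of METs = 45.62 / 3.5
= 13.03 METs

13.03 METs


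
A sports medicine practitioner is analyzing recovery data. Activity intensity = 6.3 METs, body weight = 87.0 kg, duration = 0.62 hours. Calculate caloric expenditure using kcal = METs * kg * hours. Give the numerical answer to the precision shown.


kcal = 6.3 * 87.0 * 0.62
= 548.1 * 0.62
= 339.82 kcal

339.82 kcal


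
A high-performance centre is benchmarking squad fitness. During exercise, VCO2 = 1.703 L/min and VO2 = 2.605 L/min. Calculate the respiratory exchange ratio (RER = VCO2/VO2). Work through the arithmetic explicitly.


RER = VCO2 / VO2
= 1.703 / 2.605
= 0.6537

0.6537


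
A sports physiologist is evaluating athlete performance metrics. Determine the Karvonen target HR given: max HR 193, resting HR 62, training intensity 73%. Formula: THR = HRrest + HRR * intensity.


HRR = HRmax - HRrest = 193 - 62 = 131
THR = 62 + 131 * 0.73
= 157.63 bpm

157.63 bpm


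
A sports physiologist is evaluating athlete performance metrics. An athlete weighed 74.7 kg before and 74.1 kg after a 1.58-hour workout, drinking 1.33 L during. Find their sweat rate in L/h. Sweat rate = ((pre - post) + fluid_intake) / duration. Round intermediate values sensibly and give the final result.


Body mass change = 0.6 kg
Total sweat loss = 0.6 + 1.33 = 1.93 L
Rate = 1.93 / 1.58 = 1.222 L/h

1.222 L/h


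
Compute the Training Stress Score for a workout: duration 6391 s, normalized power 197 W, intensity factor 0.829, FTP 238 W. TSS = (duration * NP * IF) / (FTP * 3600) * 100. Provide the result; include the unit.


Product = 6391 * 197 * 0.829 = 1043733.383
Base = 238 * 3600 = 856800
TSS = 1043733.383 / 856800 * 100 = 121.82

121.82 TSS


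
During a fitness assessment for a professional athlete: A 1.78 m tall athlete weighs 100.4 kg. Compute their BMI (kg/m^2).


height^2 = 3.1684 m^2
BMI = 100.4 / 3.1684 = 31.69 kg/m^2

31.69 kg/m^2


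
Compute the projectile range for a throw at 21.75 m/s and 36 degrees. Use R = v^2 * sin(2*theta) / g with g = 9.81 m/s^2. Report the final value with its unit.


Two times the angle = 72 degrees
sin(72) = 0.951057
R = 473.0625 * 0.951057 / 9.81 = 45.862 m

45.862 m


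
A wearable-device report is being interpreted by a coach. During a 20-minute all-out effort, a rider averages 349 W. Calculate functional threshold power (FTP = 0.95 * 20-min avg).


FTP = 0.95 * 349
= 331.55 W

331.55 W


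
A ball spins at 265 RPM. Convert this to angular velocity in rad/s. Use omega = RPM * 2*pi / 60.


omega = 265 * 2 * pi / 60
= 265 * 6.28318531 / 60
= 1665.044 / 60
= 27.751 rad/s

27.751 rad/s


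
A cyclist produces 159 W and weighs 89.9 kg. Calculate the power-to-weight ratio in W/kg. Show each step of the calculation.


P/W = power / mass
= 159 / 89.9
= 1.769 W/kg

1.769 W/kg


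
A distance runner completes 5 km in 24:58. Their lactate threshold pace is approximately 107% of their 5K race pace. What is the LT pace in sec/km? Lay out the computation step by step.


Convert to seconds: 24 min 58 s = 1498 s
Pace per km = 1498 / 5 = 299.6 s/km
LT pace = 299.6 * 1.07 = 320.57 s/km

320.57 s/km


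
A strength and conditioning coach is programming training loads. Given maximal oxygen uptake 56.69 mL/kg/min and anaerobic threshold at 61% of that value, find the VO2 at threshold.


Percentage as decimal = 0.61
VO2 at AT = 56.69 * 0.61 = 34.58 mL/kg/min

34.58 mL/kg/min


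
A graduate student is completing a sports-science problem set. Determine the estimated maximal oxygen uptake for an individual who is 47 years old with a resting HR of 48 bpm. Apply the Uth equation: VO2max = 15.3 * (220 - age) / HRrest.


HRmax = 220 - 47 = 173
VO2max = 15.3 * (173 / 48)
= 15.3 * 3.6042
= 55.14 mL/kg/min

55.14 mL/kg/min


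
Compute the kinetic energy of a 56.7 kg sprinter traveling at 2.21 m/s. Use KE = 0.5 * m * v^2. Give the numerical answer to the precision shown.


Velocity squared = 4.8841
KE = 0.5 * 56.7 * 4.8841 = 138.46 J

138.46 J


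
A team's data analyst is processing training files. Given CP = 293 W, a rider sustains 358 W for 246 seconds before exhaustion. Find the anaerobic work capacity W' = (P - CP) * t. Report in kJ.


Excess power = 358 - 293 = 65 W
Work above CP = 65 * 246 = 15990 J
W' = 15.99 kJ

15.99 kJ


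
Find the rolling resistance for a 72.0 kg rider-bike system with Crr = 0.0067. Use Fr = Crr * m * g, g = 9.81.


m * g = 72.0 * 9.81 = 706.32 N
Fr = 0.0067 * 706.32 = 4.732 N

4.732 N


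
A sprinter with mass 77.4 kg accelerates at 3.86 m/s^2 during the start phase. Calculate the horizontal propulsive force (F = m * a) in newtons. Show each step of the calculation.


F = m * a
= 77.4 * 3.86
= 298.76 N

298.76 N


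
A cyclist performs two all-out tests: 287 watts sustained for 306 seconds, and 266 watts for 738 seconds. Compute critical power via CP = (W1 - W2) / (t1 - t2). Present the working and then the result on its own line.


W1 = P1 * t1 = 287 * 306 = 87822 J
W2 = P2 * t2 = 266 * 738 = 196308 J
CP = (87822 - 196308) / (306 - 738)
= 251.13 W

251.13 W


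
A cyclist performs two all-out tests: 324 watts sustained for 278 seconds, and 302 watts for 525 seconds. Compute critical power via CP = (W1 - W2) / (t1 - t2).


W1 = P1 * t1 = 324 * 278 = 90072 J
W2 = P2 * t2 = 302 * 525 = 158550 J
CP = (90072 - 158550) / (278 - 525)
= 277.24 W

277.24 W


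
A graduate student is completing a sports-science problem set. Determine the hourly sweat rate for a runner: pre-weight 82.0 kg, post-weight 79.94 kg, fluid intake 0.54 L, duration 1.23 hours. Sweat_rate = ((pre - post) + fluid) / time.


Mass lost = 82.0 - 79.94 = 2.06 kg
Add fluid consumed: 2.06 + 0.54 = 2.6 L total sweat
Sweat rate = 2.6 / 1.23 = 2.114 L/h

2.114 L/h


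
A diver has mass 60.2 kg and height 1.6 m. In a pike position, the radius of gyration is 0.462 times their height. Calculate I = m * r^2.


r = 0.462 * 1.6 = 0.7392 m
I = m * r^2 = 60.2 * 0.546417 = 32.894 kg*m^2

32.894 kg*m^2


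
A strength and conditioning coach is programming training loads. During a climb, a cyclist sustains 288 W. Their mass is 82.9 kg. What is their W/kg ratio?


Power-to-weight = 288 W / 82.9 kg
= 3.474 W/kg

3.474 W/kg


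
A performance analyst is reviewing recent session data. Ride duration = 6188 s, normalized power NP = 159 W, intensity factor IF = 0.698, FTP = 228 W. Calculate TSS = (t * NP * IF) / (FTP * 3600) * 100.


Numerator = 6188 * 159 * 0.698 = 686756.616
Denominator = 228 * 3600 = 820800
TSS = 686756.616 / 820800 * 100
= 83.67

83.67 TSS


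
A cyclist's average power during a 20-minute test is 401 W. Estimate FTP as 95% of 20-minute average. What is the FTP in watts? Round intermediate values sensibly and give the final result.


FTP = 20-min power * 0.95
= 401 * 0.95
= 380.95 W

380.95 W


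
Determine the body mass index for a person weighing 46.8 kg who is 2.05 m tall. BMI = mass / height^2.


BMI = mass / height^2
= 46.8 / 2.05^2
= 46.8 / 4.2025
= 11.14 kg/m^2

11.14 kg/m^2


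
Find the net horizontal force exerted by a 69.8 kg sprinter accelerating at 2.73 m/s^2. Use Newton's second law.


Newton's second law: F = m * a
F = 69.8 * 2.73 = 190.55 N

190.55 N


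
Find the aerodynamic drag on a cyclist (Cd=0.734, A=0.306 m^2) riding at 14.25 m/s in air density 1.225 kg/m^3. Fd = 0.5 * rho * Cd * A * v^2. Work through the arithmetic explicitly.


Fd = 0.5 * 1.225 * 0.734 * 0.306 * 14.25^2
= 0.5 * 1.225 * 0.734 * 0.306 * 203.0625
= 27.935 N

27.935 N


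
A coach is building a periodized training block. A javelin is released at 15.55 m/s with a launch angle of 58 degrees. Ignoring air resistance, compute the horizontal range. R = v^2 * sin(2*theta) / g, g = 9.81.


Launch speed squared = 241.8025
sin(2 * 58 deg) = 0.898794
Range = 241.8025 * 0.898794 / 9.81
= 22.154 m

22.154 m


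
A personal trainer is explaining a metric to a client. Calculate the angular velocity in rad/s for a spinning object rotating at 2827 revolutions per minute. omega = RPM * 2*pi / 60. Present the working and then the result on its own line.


omega = RPM * 2*pi / 60
= 2827 * 6.28318531 / 60
= 296.043 rad/s

296.043 rad/s


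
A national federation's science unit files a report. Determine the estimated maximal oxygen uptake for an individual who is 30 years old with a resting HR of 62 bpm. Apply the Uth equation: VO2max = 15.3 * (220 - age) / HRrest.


HRmax = 220 - 30 = 190
VO2max = 15.3 * (190 / 62)
= 15.3 * 3.0645
= 46.89 mL/kg/min

46.89 mL/kg/min


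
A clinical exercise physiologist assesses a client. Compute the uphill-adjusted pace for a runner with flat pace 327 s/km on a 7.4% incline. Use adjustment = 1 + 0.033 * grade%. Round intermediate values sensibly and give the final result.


Adjustment factor = 1 + 0.033 * 7.4 = 1.2442
Grade-adjusted pace = 327 * 1.2442 = 406.85 s/km

406.85 s/km


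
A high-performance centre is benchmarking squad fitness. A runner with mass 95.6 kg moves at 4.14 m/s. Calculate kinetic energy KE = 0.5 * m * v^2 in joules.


v^2 = 4.14^2 = 17.1396
KE = 0.5 * 95.6 * 17.1396
= 819.27 J

819.27 J


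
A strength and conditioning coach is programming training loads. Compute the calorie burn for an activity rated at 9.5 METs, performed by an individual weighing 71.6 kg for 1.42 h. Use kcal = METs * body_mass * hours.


Product of METs and mass = 9.5 * 71.6 = 680.2
Total kcal = 680.2 * 1.42 = 965.88 kcal

965.88 kcal


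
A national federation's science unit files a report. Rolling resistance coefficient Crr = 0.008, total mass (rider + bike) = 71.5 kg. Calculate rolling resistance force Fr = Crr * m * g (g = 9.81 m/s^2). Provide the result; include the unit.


Fr = Crr * m * g
= 0.008 * 71.5 * 9.81
= 5.611 N

5.611 N


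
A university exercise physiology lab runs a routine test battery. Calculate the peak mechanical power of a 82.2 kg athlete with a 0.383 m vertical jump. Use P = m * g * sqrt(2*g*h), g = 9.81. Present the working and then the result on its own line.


First, sqrt(2gh) = sqrt(2 * 9.81 * 0.383)
= sqrt(7.51446) = 2.741252 m/s
Power = 82.2 * 9.81 * 2.741252 = 2210.5 W

2210.5 W


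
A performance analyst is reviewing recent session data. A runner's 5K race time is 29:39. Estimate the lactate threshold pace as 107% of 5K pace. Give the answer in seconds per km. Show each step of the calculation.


Total race time = 29*60 + 39 = 1779 seconds
5K pace = 1779 / 5 = 355.8 sec/km
LT pace = 355.8 * 1.07 = 380.71 sec/km

380.71 s/km


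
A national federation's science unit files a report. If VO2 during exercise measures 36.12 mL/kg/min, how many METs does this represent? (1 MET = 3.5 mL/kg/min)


METs = VO2 / 3.5 = 36.12 / 3.5 = 10.32

10.32 METs


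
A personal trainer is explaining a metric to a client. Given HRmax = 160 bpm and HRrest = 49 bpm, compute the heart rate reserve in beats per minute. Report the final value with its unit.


Heart rate reserve = maximum HR minus resting HR
HRR = 160 - 49 = 111 bpm

111 bpm


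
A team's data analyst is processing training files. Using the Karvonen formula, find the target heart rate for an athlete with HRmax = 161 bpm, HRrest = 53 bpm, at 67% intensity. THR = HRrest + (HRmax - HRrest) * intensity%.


HRR = 161 - 53 = 108
THR = 53 + 108 * 0.67
= 53 + 72.36
= 125.36 bpm

125.36 bpm


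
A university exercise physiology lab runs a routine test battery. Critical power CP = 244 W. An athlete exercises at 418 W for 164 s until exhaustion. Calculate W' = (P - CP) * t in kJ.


P - CP = 418 - 244 = 174 W
W' = 174 * 164 = 28536 J
= 28536 / 1000 = 28.536 kJ

28.536 kJ


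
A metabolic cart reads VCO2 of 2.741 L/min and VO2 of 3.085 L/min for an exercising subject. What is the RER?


RER = VCO2 / VO2 = 2.741 / 3.085 = 0.8885

0.8885


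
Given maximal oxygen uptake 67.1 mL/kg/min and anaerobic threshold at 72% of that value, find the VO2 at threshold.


Percentage as decimal = 0.72
VO2 at AT = 67.1 * 0.72 = 48.31 mL/kg/min

48.31 mL/kg/min


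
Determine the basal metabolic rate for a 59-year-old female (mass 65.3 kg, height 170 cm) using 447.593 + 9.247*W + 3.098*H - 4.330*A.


BMR = 447.593 + 9.247*65.3 + 3.098*170 - 4.330*59
= 1322.61 kcal/day

1322.61 kcal/day


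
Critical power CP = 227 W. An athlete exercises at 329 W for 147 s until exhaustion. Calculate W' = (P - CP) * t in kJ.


P - CP = 329 - 227 = 102 W
W' = 102 * 147 = 14994 J
= 14994 / 1000 = 14.994 kJ

14.994 kJ


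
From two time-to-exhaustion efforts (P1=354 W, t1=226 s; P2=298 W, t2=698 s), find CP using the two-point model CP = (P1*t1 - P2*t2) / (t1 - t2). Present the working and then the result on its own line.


Work in trial 1 = 80004 J
Work in trial 2 = 208004 J
Delta work = -128000 J
Delta time = -472 s
CP = -128000 / -472 = 271.19 W

271.19 W


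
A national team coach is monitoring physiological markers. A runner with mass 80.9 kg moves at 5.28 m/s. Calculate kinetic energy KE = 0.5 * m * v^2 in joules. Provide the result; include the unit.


v^2 = 5.28^2 = 27.8784
KE = 0.5 * 80.9 * 27.8784
= 1127.68 J

1127.68 J


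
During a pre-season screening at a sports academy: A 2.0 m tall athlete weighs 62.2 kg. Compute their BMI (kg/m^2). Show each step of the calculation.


height^2 = 4.0 m^2
BMI = 62.2 / 4.0 = 15.55 kg/m^2

15.55 kg/m^2


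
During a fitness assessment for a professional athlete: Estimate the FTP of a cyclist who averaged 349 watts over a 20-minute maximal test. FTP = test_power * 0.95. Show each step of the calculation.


FTP = 349 * 0.95 = 331.55 W

331.55 W


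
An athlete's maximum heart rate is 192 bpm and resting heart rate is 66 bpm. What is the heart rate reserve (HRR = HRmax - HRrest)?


HRR = HRmax - HRrest
= 192 - 66
= 126 bpm

126 bpm


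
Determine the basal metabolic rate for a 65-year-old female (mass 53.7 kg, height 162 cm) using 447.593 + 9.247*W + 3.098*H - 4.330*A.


BMR = 447.593 + 9.247*53.7 + 3.098*162 - 4.330*65
= 1164.58 kcal/day

1164.58 kcal/day


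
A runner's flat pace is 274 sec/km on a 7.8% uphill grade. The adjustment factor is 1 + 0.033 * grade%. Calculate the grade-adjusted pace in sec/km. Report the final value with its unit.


Factor = 1 + 0.033 * 7.8 = 1.2574
Adjusted pace = 274 * 1.2574
= 344.53 sec/km

344.53 s/km


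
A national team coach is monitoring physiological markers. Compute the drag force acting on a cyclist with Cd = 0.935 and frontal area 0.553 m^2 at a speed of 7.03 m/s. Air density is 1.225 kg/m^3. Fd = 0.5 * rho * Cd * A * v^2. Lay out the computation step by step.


Step 1: v^2 = 49.4209
Step 2: Fd = 0.5 * 1.225 * 0.935 * 0.553 * 49.4209
= 15.651 N

15.651 N


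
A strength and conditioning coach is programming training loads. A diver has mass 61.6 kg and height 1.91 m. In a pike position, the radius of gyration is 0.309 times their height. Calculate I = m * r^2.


r = 0.309 * 1.91 = 0.59019 m
I = m * r^2 = 61.6 * 0.348324 = 21.457 kg*m^2

21.457 kg*m^2


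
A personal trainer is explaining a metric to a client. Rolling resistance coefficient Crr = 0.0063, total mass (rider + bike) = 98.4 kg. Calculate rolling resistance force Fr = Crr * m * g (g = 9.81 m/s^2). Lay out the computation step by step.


Fr = Crr * m * g
= 0.0063 * 98.4 * 9.81
= 6.081 N

6.081 N


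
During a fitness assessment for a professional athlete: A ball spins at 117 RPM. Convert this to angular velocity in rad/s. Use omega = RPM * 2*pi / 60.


omega = 117 * 2 * pi / 60
= 117 * 6.28318531 / 60
= 735.133 / 60
= 12.252 rad/s

12.252 rad/s


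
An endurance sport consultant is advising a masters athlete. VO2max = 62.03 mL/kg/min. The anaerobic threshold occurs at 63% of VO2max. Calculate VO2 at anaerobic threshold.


AT fraction = 63 / 100 = 0.63
AT VO2 = 62.03 * 0.63
= 39.08 mL/kg/min

39.08 mL/kg/min


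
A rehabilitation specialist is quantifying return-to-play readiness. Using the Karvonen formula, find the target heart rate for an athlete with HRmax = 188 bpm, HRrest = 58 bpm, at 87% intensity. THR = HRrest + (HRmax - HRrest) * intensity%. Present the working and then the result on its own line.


HRR = 188 - 58 = 130
THR = 58 + 130 * 0.87
= 58 + 113.1
= 171.1 bpm

171.1 bpm


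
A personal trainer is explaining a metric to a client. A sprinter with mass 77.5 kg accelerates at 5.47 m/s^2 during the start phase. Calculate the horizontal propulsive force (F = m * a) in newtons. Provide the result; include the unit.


F = m * a
= 77.5 * 5.47
= 423.93 N

423.93 N
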